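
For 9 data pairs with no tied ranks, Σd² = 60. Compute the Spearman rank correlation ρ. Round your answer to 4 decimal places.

0.5000

ρ = 1 − 6Σd² / [n(n²−1)] = 1 − 6×60 / (9×80)
  = 1 − 360/720 = 1 − 0.50000 ≈ 0.5000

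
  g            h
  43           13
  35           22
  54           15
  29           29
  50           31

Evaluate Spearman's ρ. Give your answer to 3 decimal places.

Rank g: 3, 2, 5, 1, 4
Rank h: 1, 3, 2, 4, 5
d = rank(g) − rank(h): 2, -1, 3, -3, -1; Σd² = 24
ρ = 1 − 6Σd² / [n(n²−1)] = 1 − 6×24 / (5×24) = 1 − 144/120 ≈ -0.200

-0.200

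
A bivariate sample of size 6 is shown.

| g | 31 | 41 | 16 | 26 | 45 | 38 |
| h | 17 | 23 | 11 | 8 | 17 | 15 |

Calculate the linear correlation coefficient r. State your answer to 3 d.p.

n = 6, Σg = 197, Σh = 91, Σg² = 7043, Σh² = 1517, Σgh = 3189
nΣgh − ΣgΣh = 19134 − 17927 = 1207
nΣg² − (Σg)² = 42258 − 38809 = 3449; nΣh² − (Σh)² = 9102 − 8281 = 821
r = 1207 / √(3449 × 821) = 1207 / 1682.7445 ≈ 0.717

0.717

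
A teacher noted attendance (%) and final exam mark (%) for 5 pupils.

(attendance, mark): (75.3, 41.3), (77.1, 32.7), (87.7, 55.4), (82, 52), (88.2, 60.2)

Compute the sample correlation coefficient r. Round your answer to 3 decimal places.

n = 5, Σx = 410.3, Σy = 241.6, Σx² = 33809.03, Σy² = 12172.18, Σxy = 20063.28
nΣxy − ΣxΣy = 100316.4 − 99128.48 = 1187.92
nΣx² − (Σx)² = 169045.15 − 168346.09 = 699.06; nΣy² − (Σy)² = 60860.9 − 58370.56 = 2490.34
r = 1187.92 / √(699.06 × 2490.34) = 1187.92 / 1319.4306 ≈ 0.900

0.900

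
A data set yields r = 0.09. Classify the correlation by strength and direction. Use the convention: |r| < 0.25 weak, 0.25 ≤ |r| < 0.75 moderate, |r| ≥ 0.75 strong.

r = 0.09 > 0 so the relationship is positive.
|r| = 0.09, which falls in the weak range.

weak positive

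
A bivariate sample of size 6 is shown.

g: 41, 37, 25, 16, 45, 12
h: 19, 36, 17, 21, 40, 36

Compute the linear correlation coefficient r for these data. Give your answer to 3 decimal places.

n = 6, Σg = 176, Σh = 169, Σg² = 6100, Σh² = 5283, Σgh = 5104
nΣgh − ΣgΣh = 30624 − 29744 = 880
nΣg² − (Σg)² = 36600 − 30976 = 5624; nΣh² − (Σh)² = 31698 − 28561 = 3137
r = 880 / √(5624 × 3137) = 880 / 4200.2962 ≈ 0.210

0.210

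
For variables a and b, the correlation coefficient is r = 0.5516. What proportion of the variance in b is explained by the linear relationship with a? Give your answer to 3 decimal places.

0.304

r² = (0.5516)² = 0.304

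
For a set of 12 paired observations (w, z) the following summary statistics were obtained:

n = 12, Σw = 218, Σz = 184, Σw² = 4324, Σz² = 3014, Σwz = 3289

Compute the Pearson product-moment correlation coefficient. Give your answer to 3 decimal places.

-0.203

r = (nΣwz − ΣwΣz) / √[(nΣw² − (Σw)²)(nΣz² − (Σz)²)]
Numerator: 12×3289 − 218×184 = -644
Denominator: √[(51888 − 47524)(36168 − 33856)] = √[4364 × 2312] = 3176.4080
r = -644 / 3176.4080 ≈ -0.203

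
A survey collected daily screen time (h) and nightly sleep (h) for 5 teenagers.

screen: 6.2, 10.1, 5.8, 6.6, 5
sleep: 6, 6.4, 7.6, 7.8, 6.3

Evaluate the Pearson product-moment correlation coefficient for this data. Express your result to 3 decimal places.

-0.145

n = 5, Σx = 33.7, Σy = 34.1, Σx² = 242.65, Σy² = 235.25, Σxy = 228.9
nΣxy − ΣxΣy = 1144.5 − 1149.17 = -4.67
nΣx² − (Σx)² = 1213.25 − 1135.69 = 77.56; nΣy² − (Σy)² = 1176.25 − 1162.81 = 13.44
r = -4.67 / √(77.56 × 13.44) = -4.67 / 32.2863 ≈ -0.145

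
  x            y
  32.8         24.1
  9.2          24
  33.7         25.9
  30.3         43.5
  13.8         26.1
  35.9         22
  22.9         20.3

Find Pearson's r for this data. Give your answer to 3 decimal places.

0.151

n = 7, Σx = 178.6, Σy = 185.9, Σx² = 5217.92, Σy² = 5297.17, Σxy = 4817.01
nΣxy − ΣxΣy = 33719.07 − 33201.74 = 517.33
nΣx² − (Σx)² = 36525.44 − 31897.96 = 4627.48; nΣy² − (Σy)² = 37080.19 − 34558.81 = 2521.38
r = 517.33 / √(4627.48 × 2521.38) = 517.33 / 3415.7921 ≈ 0.151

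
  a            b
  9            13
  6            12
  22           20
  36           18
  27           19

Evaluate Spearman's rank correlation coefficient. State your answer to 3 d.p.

Rank a: 2, 1, 3, 5, 4
Rank b: 2, 1, 5, 3, 4
d = rank(a) − rank(b): 0, 0, -2, 2, 0; Σd² = 8
ρ = 1 − 6Σd² / [n(n²−1)] = 1 − 6×8 / (5×24) = 1 − 48/120 ≈ 0.600

0.600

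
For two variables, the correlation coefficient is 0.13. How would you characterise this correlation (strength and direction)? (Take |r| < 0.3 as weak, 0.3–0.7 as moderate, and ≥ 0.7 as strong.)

r = 0.13 > 0 so the relationship is positive.
|r| = 0.13, which falls in the weak range.

weak positive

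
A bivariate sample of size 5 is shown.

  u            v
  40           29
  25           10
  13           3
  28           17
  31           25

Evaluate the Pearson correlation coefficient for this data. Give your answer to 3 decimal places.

n = 5, Σu = 137, Σv = 84, Σu² = 4139, Σv² = 1864, Σuv = 2700
nΣuv − ΣuΣv = 13500 − 11508 = 1992
nΣu² − (Σu)² = 20695 − 18769 = 1926; nΣv² − (Σv)² = 9320 − 7056 = 2264
r = 1992 / √(1926 × 2264) = 1992 / 2088.1724 ≈ 0.954

0.954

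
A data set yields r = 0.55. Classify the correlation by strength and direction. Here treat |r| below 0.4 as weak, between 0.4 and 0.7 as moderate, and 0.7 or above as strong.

r = 0.55 > 0 so the relationship is positive.
|r| = 0.55, which falls in the moderate range.

moderate positive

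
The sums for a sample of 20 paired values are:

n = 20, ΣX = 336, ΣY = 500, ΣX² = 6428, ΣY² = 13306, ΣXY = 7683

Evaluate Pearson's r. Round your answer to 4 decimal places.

-0.9024

r = (nΣXY − ΣXΣY) / √[(nΣX² − (ΣX)²)(nΣY² − (ΣY)²)]
Numerator: 20×7683 − 336×500 = -14340
Denominator: √[(128560 − 112896)(266120 − 250000)] = √[15664 × 16120] = 15890.3644
r = -14340 / 15890.3644 ≈ -0.9024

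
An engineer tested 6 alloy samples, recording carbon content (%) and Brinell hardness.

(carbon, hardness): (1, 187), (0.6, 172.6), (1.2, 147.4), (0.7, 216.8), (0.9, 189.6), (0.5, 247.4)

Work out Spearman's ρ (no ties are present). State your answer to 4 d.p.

Rank carbon: 5, 2, 6, 3, 4, 1
Rank hardness: 3, 2, 1, 5, 4, 6
d = rank(carbon) − rank(hardness): 2, 0, 5, -2, 0, -5; Σd² = 58
ρ = 1 − 6Σd² / [n(n²−1)] = 1 − 6×58 / (6×35) = 1 − 348/210 ≈ -0.6571

-0.6571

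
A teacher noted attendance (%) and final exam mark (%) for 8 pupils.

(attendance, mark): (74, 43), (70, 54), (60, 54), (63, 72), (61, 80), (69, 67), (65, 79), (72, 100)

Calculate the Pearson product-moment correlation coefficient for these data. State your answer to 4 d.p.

n = 8, Σx = 534, Σy = 549, Σx² = 35836, Σy² = 39995, Σxy = 36576
nΣxy − ΣxΣy = 292608 − 293166 = -558
nΣx² − (Σx)² = 286688 − 285156 = 1532; nΣy² − (Σy)² = 319960 − 301401 = 18559
r = -558 / √(1532 × 18559) = -558 / 5332.2029 ≈ -0.1046

-0.1046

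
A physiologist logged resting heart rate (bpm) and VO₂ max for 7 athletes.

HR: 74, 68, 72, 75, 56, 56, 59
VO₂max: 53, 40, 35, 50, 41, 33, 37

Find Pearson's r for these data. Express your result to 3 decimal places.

0.644

n = 7, Σx = 460, Σy = 289, Σx² = 30662, Σy² = 12273, Σxy = 19239
nΣxy − ΣxΣy = 134673 − 132940 = 1733
nΣx² − (Σx)² = 214634 − 211600 = 3034; nΣy² − (Σy)² = 85911 − 83521 = 2390
r = 1733 / √(3034 × 2390) = 1733 / 2692.8164 ≈ 0.644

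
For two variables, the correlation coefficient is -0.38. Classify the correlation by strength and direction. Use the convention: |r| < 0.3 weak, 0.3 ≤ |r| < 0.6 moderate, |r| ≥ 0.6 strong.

r = -0.38 < 0 so the relationship is negative.
|r| = 0.38, which falls in the moderate range.

moderate negative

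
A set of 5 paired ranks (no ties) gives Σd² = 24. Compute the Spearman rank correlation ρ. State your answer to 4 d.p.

-0.2000

ρ = 1 − 6Σd² / [n(n²−1)] = 1 − 6×24 / (5×24)
  = 1 − 144/120 = 1 − 1.20000 ≈ -0.2000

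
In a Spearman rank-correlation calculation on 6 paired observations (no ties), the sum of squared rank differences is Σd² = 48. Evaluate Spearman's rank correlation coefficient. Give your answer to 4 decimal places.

-0.3714

ρ = 1 − 6Σd² / [n(n²−1)] = 1 − 6×48 / (6×35)
  = 1 − 288/210 = 1 − 1.37143 ≈ -0.3714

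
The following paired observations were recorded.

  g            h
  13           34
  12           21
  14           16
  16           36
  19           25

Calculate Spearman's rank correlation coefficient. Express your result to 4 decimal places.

0.3000

Rank g: 2, 1, 3, 4, 5
Rank h: 4, 2, 1, 5, 3
d = rank(g) − rank(h): -2, -1, 2, -1, 2; Σd² = 14
ρ = 1 − 6Σd² / [n(n²−1)] = 1 − 6×14 / (5×24) = 1 − 84/120 ≈ 0.3000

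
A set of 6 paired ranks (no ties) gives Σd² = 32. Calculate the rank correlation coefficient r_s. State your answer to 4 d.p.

0.0857

ρ = 1 − 6Σd² / [n(n²−1)] = 1 − 6×32 / (6×35)
  = 1 − 192/210 = 1 − 0.91429 ≈ 0.0857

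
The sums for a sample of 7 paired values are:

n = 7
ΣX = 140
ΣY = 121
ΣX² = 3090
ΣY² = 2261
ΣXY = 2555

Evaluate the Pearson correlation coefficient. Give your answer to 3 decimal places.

r = (nΣXY − ΣXΣY) / √[(nΣX² − (ΣX)²)(nΣY² − (ΣY)²)]
Numerator: 7×2555 − 140×121 = 945
Denominator: √[(21630 − 19600)(15827 − 14641)] = √[2030 × 1186] = 1551.6378
r = 945 / 1551.6378 ≈ 0.609

0.609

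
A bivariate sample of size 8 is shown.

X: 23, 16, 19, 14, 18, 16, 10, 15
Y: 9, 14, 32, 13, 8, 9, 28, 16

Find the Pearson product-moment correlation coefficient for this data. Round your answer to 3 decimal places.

-0.345

n = 8, ΣX = 131, ΣY = 129, ΣX² = 2247, ΣY² = 2655, ΣXY = 2029
nΣXY − ΣXΣY = 16232 − 16899 = -667
nΣX² − (ΣX)² = 17976 − 17161 = 815; nΣY² − (ΣY)² = 21240 − 16641 = 4599
r = -667 / √(815 × 4599) = -667 / 1936.0230 ≈ -0.345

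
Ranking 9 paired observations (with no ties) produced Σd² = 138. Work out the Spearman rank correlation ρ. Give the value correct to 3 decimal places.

ρ = 1 − 6Σd² / [n(n²−1)] = 1 − 6×138 / (9×80)
  = 1 − 828/720 = 1 − 1.1500 ≈ -0.150

-0.150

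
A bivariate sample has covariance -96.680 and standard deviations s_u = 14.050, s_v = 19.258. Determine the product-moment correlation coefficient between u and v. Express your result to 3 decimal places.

-0.357

r = Cov(u,v) / (s_u · s_v) = -96.680 / (14.050 × 19.258)
  = -96.680 / 270.5749 ≈ -0.357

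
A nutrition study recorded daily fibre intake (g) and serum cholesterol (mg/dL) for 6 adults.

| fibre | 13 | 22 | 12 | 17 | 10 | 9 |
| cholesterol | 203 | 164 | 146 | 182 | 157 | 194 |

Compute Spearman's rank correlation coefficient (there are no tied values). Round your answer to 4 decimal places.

Rank fibre: 4, 6, 3, 5, 2, 1
Rank cholesterol: 6, 3, 1, 4, 2, 5
d = rank(fibre) − rank(cholesterol): -2, 3, 2, 1, 0, -4; Σd² = 34
ρ = 1 − 6Σd² / [n(n²−1)] = 1 − 6×34 / (6×35) = 1 − 204/210 ≈ 0.0286

0.0286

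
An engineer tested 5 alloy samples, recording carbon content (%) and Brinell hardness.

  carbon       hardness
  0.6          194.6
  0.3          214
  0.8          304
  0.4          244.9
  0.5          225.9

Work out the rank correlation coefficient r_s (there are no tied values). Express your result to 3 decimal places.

Rank carbon: 4, 1, 5, 2, 3
Rank hardness: 1, 2, 5, 4, 3
d = rank(carbon) − rank(hardness): 3, -1, 0, -2, 0; Σd² = 14
ρ = 1 − 6Σd² / [n(n²−1)] = 1 − 6×14 / (5×24) = 1 − 84/120 ≈ 0.300

0.300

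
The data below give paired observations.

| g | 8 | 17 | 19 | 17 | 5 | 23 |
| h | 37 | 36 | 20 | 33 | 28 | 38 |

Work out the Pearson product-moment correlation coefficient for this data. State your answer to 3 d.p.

n = 6, Σg = 89, Σh = 192, Σg² = 1557, Σh² = 6382, Σgh = 2863
nΣgh − ΣgΣh = 17178 − 17088 = 90
nΣg² − (Σg)² = 9342 − 7921 = 1421; nΣh² − (Σh)² = 38292 − 36864 = 1428
r = 90 / √(1421 × 1428) = 90 / 1424.4957 ≈ 0.063

0.063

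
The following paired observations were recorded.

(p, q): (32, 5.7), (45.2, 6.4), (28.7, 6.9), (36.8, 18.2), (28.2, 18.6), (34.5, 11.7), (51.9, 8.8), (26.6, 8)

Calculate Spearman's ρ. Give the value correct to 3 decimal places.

-0.071

Rank p: 4, 7, 3, 6, 2, 5, 8, 1
Rank q: 1, 2, 3, 7, 8, 6, 5, 4
d = rank(p) − rank(q): 3, 5, 0, -1, -6, -1, 3, -3; Σd² = 90
ρ = 1 − 6Σd² / [n(n²−1)] = 1 − 6×90 / (8×63) = 1 − 540/504 ≈ -0.071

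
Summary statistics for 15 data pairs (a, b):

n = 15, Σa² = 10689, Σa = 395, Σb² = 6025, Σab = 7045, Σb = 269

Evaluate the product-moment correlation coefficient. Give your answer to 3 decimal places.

r = (nΣab − ΣaΣb) / √[(nΣa² − (Σa)²)(nΣb² − (Σb)²)]
Numerator: 15×7045 − 395×269 = -580
Denominator: √[(160335 − 156025)(90375 − 72361)] = √[4310 × 18014] = 8811.3756
r = -580 / 8811.3756 ≈ -0.066

-0.066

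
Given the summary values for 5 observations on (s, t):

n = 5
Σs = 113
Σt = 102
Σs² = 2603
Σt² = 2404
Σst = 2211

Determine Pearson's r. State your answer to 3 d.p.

r = (nΣst − ΣsΣt) / √[(nΣs² − (Σs)²)(nΣt² − (Σt)²)]
Numerator: 5×2211 − 113×102 = -471
Denominator: √[(13015 − 12769)(12020 − 10404)] = √[246 × 1616] = 630.5046
r = -471 / 630.5046 ≈ -0.747

-0.747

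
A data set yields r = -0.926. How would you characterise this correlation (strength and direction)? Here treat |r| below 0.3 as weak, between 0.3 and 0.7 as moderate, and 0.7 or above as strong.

r = -0.926 < 0 so the relationship is negative.
|r| = 0.926, which falls in the strong range.

strong negative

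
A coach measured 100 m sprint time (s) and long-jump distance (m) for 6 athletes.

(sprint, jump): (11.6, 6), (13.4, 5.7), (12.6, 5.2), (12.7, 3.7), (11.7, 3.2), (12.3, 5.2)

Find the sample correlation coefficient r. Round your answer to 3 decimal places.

0.204

n = 6, Σx = 74.3, Σy = 29, Σx² = 922.35, Σy² = 146.5, Σxy = 359.89
nΣxy − ΣxΣy = 2159.34 − 2154.7 = 4.64
nΣx² − (Σx)² = 5534.1 − 5520.49 = 13.61; nΣy² − (Σy)² = 879 − 841 = 38
r = 4.64 / √(13.61 × 38) = 4.64 / 22.7416 ≈ 0.204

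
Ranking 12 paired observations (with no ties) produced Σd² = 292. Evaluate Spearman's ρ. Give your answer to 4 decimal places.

ρ = 1 − 6Σd² / [n(n²−1)] = 1 − 6×292 / (12×143)
  = 1 − 1752/1716 = 1 − 1.02098 ≈ -0.0210

-0.0210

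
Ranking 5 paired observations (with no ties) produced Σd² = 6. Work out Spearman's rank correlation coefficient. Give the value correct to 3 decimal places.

0.700

ρ = 1 − 6Σd² / [n(n²−1)] = 1 − 6×6 / (5×24)
  = 1 − 36/120 = 1 − 0.3000 ≈ 0.700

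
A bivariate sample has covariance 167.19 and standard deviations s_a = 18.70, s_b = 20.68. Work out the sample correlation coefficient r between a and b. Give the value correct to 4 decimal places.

0.4323

r = Cov(a,b) / (s_a · s_b) = 167.19 / (18.70 × 20.68)
  = 167.19 / 386.7160 ≈ 0.4323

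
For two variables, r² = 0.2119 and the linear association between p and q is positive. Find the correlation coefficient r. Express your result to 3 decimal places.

|r| = √0.2119 = 0.460
The association is positive, so r = 0.460.

0.460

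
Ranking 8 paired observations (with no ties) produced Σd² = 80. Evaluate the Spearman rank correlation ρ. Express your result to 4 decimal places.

ρ = 1 − 6Σd² / [n(n²−1)] = 1 − 6×80 / (8×63)
  = 1 − 480/504 = 1 − 0.95238 ≈ 0.0476

0.0476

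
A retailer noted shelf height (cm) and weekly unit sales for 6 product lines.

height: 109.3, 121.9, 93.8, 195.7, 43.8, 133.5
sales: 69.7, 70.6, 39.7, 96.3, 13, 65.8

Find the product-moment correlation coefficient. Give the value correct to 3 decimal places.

0.949

n = 6, Σx = 698, Σy = 355.1, Σx² = 93643.72, Σy² = 25190.87, Σxy = 48147.82
nΣxy − ΣxΣy = 288886.92 − 247859.8 = 41027.12
nΣx² − (Σx)² = 561862.32 − 487204 = 74658.32; nΣy² − (Σy)² = 151145.22 − 126096.01 = 25049.21
r = 41027.12 / √(74658.32 × 25049.21) = 41027.12 / 43245.0221 ≈ 0.949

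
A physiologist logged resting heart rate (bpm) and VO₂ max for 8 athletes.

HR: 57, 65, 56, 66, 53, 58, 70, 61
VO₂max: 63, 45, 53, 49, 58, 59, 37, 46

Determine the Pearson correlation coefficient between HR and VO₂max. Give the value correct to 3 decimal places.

n = 8, Σx = 486, Σy = 410, Σx² = 29760, Σy² = 21534, Σxy = 24610
nΣxy − ΣxΣy = 196880 − 199260 = -2380
nΣx² − (Σx)² = 238080 − 236196 = 1884; nΣy² − (Σy)² = 172272 − 168100 = 4172
r = -2380 / √(1884 × 4172) = -2380 / 2803.5777 ≈ -0.849

-0.849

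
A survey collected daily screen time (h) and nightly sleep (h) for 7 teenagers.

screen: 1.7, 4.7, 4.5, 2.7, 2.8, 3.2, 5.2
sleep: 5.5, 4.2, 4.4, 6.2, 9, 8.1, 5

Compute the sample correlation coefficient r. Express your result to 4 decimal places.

n = 7, Σx = 24.8, Σy = 42.4, Σx² = 97.64, Σy² = 277.3, Σxy = 142.75
nΣxy − ΣxΣy = 999.25 − 1051.52 = -52.27
nΣx² − (Σx)² = 683.48 − 615.04 = 68.44; nΣy² − (Σy)² = 1941.1 − 1797.76 = 143.34
r = -52.27 / √(68.44 × 143.34) = -52.27 / 99.0464 ≈ -0.5277

-0.5277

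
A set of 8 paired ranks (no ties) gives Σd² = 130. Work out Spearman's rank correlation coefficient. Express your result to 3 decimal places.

-0.548

ρ = 1 − 6Σd² / [n(n²−1)] = 1 − 6×130 / (8×63)
  = 1 − 780/504 = 1 − 1.5476 ≈ -0.548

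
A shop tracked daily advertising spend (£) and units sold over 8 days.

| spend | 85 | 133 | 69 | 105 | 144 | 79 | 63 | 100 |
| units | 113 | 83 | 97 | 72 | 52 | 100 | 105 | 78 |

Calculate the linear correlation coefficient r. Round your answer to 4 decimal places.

n = 8, Σx = 778, Σy = 700, Σx² = 81646, Σy² = 64064, Σxy = 64700
nΣxy − ΣxΣy = 517600 − 544600 = -27000
nΣx² − (Σx)² = 653168 − 605284 = 47884; nΣy² − (Σy)² = 512512 − 490000 = 22512
r = -27000 / √(47884 × 22512) = -27000 / 32832.3713 ≈ -0.8224

-0.8224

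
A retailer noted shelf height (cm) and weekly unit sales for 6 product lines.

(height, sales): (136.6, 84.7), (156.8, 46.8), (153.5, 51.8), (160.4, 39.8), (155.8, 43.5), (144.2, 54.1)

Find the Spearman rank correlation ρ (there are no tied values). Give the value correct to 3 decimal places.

-0.943

Rank height: 1, 5, 3, 6, 4, 2
Rank sales: 6, 3, 4, 1, 2, 5
d = rank(height) − rank(sales): -5, 2, -1, 5, 2, -3; Σd² = 68
ρ = 1 − 6Σd² / [n(n²−1)] = 1 − 6×68 / (6×35) = 1 − 408/210 ≈ -0.943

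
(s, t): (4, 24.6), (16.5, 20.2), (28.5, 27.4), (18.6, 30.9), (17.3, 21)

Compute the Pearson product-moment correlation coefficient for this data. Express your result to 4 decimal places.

0.2791

n = 5, Σs = 84.9, Σt = 124.1, Σs² = 1745.75, Σt² = 3159.77, Σst = 2150.64
nΣst − ΣsΣt = 10753.2 − 10536.09 = 217.11
nΣs² − (Σs)² = 8728.75 − 7208.01 = 1520.74; nΣt² − (Σt)² = 15798.85 − 15400.81 = 398.04
r = 217.11 / √(1520.74 × 398.04) = 217.11 / 778.0201 ≈ 0.2791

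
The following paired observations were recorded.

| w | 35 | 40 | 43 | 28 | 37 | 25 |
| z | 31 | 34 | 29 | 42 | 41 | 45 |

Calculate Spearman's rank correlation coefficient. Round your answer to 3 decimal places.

Rank w: 3, 5, 6, 2, 4, 1
Rank z: 2, 3, 1, 5, 4, 6
d = rank(w) − rank(z): 1, 2, 5, -3, 0, -5; Σd² = 64
ρ = 1 − 6Σd² / [n(n²−1)] = 1 − 6×64 / (6×35) = 1 − 384/210 ≈ -0.829

-0.829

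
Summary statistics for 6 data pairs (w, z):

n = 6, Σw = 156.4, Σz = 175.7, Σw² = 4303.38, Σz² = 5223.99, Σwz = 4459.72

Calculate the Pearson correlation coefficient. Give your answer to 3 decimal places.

r = (nΣwz − ΣwΣz) / √[(nΣw² − (Σw)²)(nΣz² − (Σz)²)]
Numerator: 6×4459.72 − 156.4×175.7 = -721.16
Denominator: √[(25820.28 − 24460.96)(31343.94 − 30870.49)] = √[1359.32 × 473.45] = 802.2282
r = -721.16 / 802.2282 ≈ -0.899

-0.899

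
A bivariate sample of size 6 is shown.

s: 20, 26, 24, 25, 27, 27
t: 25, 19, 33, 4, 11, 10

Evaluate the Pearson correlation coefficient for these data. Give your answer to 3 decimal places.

n = 6, Σs = 149, Σt = 102, Σs² = 3735, Σt² = 2312, Σst = 2453
nΣst − ΣsΣt = 14718 − 15198 = -480
nΣs² − (Σs)² = 22410 − 22201 = 209; nΣt² − (Σt)² = 13872 − 10404 = 3468
r = -480 / √(209 × 3468) = -480 / 851.3589 ≈ -0.564

-0.564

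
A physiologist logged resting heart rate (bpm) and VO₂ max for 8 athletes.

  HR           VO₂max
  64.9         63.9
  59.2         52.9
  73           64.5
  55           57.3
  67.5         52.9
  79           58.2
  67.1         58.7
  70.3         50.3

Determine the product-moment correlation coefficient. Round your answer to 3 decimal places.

n = 8, Σx = 536, Σy = 458.7, Σx² = 36312.4, Σy² = 26486.59, Σxy = 30782.2
nΣxy − ΣxΣy = 246257.6 − 245863.2 = 394.4
nΣx² − (Σx)² = 290499.2 − 287296 = 3203.2; nΣy² − (Σy)² = 211892.72 − 210405.69 = 1487.03
r = 394.4 / √(3203.2 × 1487.03) = 394.4 / 2182.4881 ≈ 0.181

0.181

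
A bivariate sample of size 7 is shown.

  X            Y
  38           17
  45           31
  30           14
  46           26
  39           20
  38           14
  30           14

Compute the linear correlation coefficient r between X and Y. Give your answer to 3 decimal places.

n = 7, ΣX = 266, ΣY = 136, ΣX² = 10350, ΣY² = 2914, ΣXY = 5389
nΣXY − ΣXΣY = 37723 − 36176 = 1547
nΣX² − (ΣX)² = 72450 − 70756 = 1694; nΣY² − (ΣY)² = 20398 − 18496 = 1902
r = 1547 / √(1694 × 1902) = 1547 / 1794.9897 ≈ 0.862

0.862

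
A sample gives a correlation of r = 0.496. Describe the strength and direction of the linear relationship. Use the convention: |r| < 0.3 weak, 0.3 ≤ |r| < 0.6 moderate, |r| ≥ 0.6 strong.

moderate positive

r = 0.496 > 0 so the relationship is positive.
|r| = 0.496, which falls in the moderate range.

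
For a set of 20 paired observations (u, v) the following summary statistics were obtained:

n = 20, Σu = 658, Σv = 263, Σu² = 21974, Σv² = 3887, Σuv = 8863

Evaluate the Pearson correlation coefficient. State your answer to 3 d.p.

r = (nΣuv − ΣuΣv) / √[(nΣu² − (Σu)²)(nΣv² − (Σv)²)]
Numerator: 20×8863 − 658×263 = 4206
Denominator: √[(439480 − 432964)(77740 − 69169)] = √[6516 × 8571] = 7473.1945
r = 4206 / 7473.1945 ≈ 0.563

0.563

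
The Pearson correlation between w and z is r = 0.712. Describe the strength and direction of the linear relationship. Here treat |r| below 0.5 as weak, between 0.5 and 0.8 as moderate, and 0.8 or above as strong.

moderate positive

r = 0.712 > 0 so the relationship is positive.
|r| = 0.712, which falls in the moderate range.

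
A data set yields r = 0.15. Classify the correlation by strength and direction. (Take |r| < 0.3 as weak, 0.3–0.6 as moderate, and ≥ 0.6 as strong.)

r = 0.15 > 0 so the relationship is positive.
|r| = 0.15, which falls in the weak range.

weak positive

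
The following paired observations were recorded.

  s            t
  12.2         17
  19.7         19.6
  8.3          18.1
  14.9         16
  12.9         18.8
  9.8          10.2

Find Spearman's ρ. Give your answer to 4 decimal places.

0.4286

Rank s: 3, 6, 1, 5, 4, 2
Rank t: 3, 6, 4, 2, 5, 1
d = rank(s) − rank(t): 0, 0, -3, 3, -1, 1; Σd² = 20
ρ = 1 − 6Σd² / [n(n²−1)] = 1 − 6×20 / (6×35) = 1 − 120/210 ≈ 0.4286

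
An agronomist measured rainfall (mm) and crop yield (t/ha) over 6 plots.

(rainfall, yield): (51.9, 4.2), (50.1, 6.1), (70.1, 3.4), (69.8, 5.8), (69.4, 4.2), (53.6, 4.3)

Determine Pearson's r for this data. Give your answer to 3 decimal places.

n = 6, Σx = 364.9, Σy = 28, Σx² = 22678.99, Σy² = 136.18, Σxy = 1688.73
nΣxy − ΣxΣy = 10132.38 − 10217.2 = -84.82
nΣx² − (Σx)² = 136073.94 − 133152.01 = 2921.93; nΣy² − (Σy)² = 817.08 − 784 = 33.08
r = -84.82 / √(2921.93 × 33.08) = -84.82 / 310.8978 ≈ -0.273

-0.273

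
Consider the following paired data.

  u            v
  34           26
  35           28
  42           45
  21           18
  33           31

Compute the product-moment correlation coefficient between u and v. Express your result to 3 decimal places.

0.906

n = 5, Σu = 165, Σv = 148, Σu² = 5675, Σv² = 4770, Σuv = 5155
nΣuv − ΣuΣv = 25775 − 24420 = 1355
nΣu² − (Σu)² = 28375 − 27225 = 1150; nΣv² − (Σv)² = 23850 − 21904 = 1946
r = 1355 / √(1150 × 1946) = 1355 / 1495.9612 ≈ 0.906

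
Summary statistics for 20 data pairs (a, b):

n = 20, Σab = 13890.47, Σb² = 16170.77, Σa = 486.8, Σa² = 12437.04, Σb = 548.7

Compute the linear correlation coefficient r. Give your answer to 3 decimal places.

r = (nΣab − ΣaΣb) / √[(nΣa² − (Σa)²)(nΣb² − (Σb)²)]
Numerator: 20×13890.47 − 486.8×548.7 = 10702.24
Denominator: √[(248740.8 − 236974.24)(323415.4 − 301071.69)] = √[11766.56 × 22343.71] = 16214.4566
r = 10702.24 / 16214.4566 ≈ 0.660

0.660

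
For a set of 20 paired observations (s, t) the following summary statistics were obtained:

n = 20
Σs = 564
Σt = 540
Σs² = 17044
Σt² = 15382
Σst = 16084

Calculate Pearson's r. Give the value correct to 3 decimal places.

0.896

r = (nΣst − ΣsΣt) / √[(nΣs² − (Σs)²)(nΣt² − (Σt)²)]
Numerator: 20×16084 − 564×540 = 17120
Denominator: √[(340880 − 318096)(307640 − 291600)] = √[22784 × 16040] = 19116.8868
r = 17120 / 19116.8868 ≈ 0.896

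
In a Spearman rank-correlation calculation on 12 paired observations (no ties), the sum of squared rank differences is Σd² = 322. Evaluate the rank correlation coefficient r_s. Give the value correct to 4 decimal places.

ρ = 1 − 6Σd² / [n(n²−1)] = 1 − 6×322 / (12×143)
  = 1 − 1932/1716 = 1 − 1.12587 ≈ -0.1259

-0.1259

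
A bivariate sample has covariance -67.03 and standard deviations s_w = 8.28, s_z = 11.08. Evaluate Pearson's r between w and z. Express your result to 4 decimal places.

-0.7306

r = Cov(w,z) / (s_w · s_z) = -67.03 / (8.28 × 11.08)
  = -67.03 / 91.7424 ≈ -0.7306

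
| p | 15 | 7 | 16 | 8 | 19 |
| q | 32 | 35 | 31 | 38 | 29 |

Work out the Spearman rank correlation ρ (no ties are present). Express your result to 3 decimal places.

Rank p: 3, 1, 4, 2, 5
Rank q: 3, 4, 2, 5, 1
d = rank(p) − rank(q): 0, -3, 2, -3, 4; Σd² = 38
ρ = 1 − 6Σd² / [n(n²−1)] = 1 − 6×38 / (5×24) = 1 − 228/120 ≈ -0.900

-0.900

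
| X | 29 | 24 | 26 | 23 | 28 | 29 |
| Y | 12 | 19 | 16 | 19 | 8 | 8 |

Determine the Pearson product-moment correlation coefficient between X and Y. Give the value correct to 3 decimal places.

n = 6, ΣX = 159, ΣY = 82, ΣX² = 4247, ΣY² = 1250, ΣXY = 2113
nΣXY − ΣXΣY = 12678 − 13038 = -360
nΣX² − (ΣX)² = 25482 − 25281 = 201; nΣY² − (ΣY)² = 7500 − 6724 = 776
r = -360 / √(201 × 776) = -360 / 394.9380 ≈ -0.912

-0.912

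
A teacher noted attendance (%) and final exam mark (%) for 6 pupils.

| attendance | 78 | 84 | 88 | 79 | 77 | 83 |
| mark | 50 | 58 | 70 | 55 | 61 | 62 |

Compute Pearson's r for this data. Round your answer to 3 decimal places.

0.737

n = 6, Σx = 489, Σy = 356, Σx² = 39943, Σy² = 21354, Σxy = 29120
nΣxy − ΣxΣy = 174720 − 174084 = 636
nΣx² − (Σx)² = 239658 − 239121 = 537; nΣy² − (Σy)² = 128124 − 126736 = 1388
r = 636 / √(537 × 1388) = 636 / 863.3400 ≈ 0.737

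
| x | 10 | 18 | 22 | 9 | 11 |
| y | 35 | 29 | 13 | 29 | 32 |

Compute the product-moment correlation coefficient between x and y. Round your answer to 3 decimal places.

n = 5, Σx = 70, Σy = 138, Σx² = 1110, Σy² = 4100, Σxy = 1771
nΣxy − ΣxΣy = 8855 − 9660 = -805
nΣx² − (Σx)² = 5550 − 4900 = 650; nΣy² − (Σy)² = 20500 − 19044 = 1456
r = -805 / √(650 × 1456) = -805 / 972.8309 ≈ -0.827

-0.827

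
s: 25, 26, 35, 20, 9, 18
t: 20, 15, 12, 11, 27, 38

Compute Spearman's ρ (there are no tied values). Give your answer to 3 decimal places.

Rank s: 4, 5, 6, 3, 1, 2
Rank t: 4, 3, 2, 1, 5, 6
d = rank(s) − rank(t): 0, 2, 4, 2, -4, -4; Σd² = 56
ρ = 1 − 6Σd² / [n(n²−1)] = 1 − 6×56 / (6×35) = 1 − 336/210 ≈ -0.600

-0.600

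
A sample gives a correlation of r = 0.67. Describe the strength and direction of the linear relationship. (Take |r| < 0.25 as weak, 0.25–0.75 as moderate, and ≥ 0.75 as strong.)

r = 0.67 > 0 so the relationship is positive.
|r| = 0.67, which falls in the moderate range.

moderate positive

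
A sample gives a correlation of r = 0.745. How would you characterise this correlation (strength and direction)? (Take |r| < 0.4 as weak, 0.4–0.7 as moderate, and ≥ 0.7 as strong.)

strong positive

r = 0.745 > 0 so the relationship is positive.
|r| = 0.745, which falls in the strong range.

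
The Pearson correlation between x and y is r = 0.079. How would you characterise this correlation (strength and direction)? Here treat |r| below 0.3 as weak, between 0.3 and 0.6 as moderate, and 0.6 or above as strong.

weak positive

r = 0.079 > 0 so the relationship is positive.
|r| = 0.079, which falls in the weak range.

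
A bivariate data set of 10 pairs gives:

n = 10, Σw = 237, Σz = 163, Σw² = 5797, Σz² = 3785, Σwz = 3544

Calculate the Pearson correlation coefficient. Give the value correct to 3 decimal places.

-0.708

r = (nΣwz − ΣwΣz) / √[(nΣw² − (Σw)²)(nΣz² − (Σz)²)]
Numerator: 10×3544 − 237×163 = -3191
Denominator: √[(57970 − 56169)(37850 − 26569)] = √[1801 × 11281] = 4507.4473
r = -3191 / 4507.4473 ≈ -0.708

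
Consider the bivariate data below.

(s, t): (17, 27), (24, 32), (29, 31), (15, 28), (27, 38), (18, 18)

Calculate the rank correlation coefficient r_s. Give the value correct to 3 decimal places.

0.600

Rank s: 2, 4, 6, 1, 5, 3
Rank t: 2, 5, 4, 3, 6, 1
d = rank(s) − rank(t): 0, -1, 2, -2, -1, 2; Σd² = 14
ρ = 1 − 6Σd² / [n(n²−1)] = 1 − 6×14 / (6×35) = 1 − 84/210 ≈ 0.600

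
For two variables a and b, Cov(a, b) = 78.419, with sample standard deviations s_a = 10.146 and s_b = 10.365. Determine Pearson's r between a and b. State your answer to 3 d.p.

0.746

r = Cov(a,b) / (s_a · s_b) = 78.419 / (10.146 × 10.365)
  = 78.419 / 105.1633 ≈ 0.746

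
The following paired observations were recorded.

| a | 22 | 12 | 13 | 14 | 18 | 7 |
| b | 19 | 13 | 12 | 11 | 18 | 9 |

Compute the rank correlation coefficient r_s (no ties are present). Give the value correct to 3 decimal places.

Rank a: 6, 2, 3, 4, 5, 1
Rank b: 6, 4, 3, 2, 5, 1
d = rank(a) − rank(b): 0, -2, 0, 2, 0, 0; Σd² = 8
ρ = 1 − 6Σd² / [n(n²−1)] = 1 − 6×8 / (6×35) = 1 − 48/210 ≈ 0.771

0.771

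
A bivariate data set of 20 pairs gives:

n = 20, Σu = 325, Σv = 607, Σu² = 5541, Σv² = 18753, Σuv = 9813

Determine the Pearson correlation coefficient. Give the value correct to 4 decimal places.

r = (nΣuv − ΣuΣv) / √[(nΣu² − (Σu)²)(nΣv² − (Σv)²)]
Numerator: 20×9813 − 325×607 = -1015
Denominator: √[(110820 − 105625)(375060 − 368449)] = √[5195 × 6611] = 5860.3878
r = -1015 / 5860.3878 ≈ -0.1732

-0.1732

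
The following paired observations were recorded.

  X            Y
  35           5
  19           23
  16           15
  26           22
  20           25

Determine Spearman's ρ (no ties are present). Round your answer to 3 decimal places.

Rank X: 5, 2, 1, 4, 3
Rank Y: 1, 4, 2, 3, 5
d = rank(X) − rank(Y): 4, -2, -1, 1, -2; Σd² = 26
ρ = 1 − 6Σd² / [n(n²−1)] = 1 − 6×26 / (5×24) = 1 − 156/120 ≈ -0.300

-0.300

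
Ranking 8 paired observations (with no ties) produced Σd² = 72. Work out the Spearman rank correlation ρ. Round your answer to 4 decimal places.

0.1429

ρ = 1 − 6Σd² / [n(n²−1)] = 1 − 6×72 / (8×63)
  = 1 − 432/504 = 1 − 0.85714 ≈ 0.1429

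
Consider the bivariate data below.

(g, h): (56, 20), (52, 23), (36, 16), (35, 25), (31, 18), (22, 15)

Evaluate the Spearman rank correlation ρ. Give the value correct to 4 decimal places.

Rank g: 6, 5, 4, 3, 2, 1
Rank h: 4, 5, 2, 6, 3, 1
d = rank(g) − rank(h): 2, 0, 2, -3, -1, 0; Σd² = 18
ρ = 1 − 6Σd² / [n(n²−1)] = 1 − 6×18 / (6×35) = 1 − 108/210 ≈ 0.4857

0.4857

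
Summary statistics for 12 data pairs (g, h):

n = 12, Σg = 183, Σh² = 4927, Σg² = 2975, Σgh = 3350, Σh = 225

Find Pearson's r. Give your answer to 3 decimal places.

r = (nΣgh − ΣgΣh) / √[(nΣg² − (Σg)²)(nΣh² − (Σh)²)]
Numerator: 12×3350 − 183×225 = -975
Denominator: √[(35700 − 33489)(59124 − 50625)] = √[2211 × 8499] = 4334.8920
r = -975 / 4334.8920 ≈ -0.225

-0.225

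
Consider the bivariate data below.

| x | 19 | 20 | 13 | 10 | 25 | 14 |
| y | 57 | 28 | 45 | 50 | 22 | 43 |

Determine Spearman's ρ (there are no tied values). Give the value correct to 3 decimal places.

Rank x: 4, 5, 2, 1, 6, 3
Rank y: 6, 2, 4, 5, 1, 3
d = rank(x) − rank(y): -2, 3, -2, -4, 5, 0; Σd² = 58
ρ = 1 − 6Σd² / [n(n²−1)] = 1 − 6×58 / (6×35) = 1 − 348/210 ≈ -0.657

-0.657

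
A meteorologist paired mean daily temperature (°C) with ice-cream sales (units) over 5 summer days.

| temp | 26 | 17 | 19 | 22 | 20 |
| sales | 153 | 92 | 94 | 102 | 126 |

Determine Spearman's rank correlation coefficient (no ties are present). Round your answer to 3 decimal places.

0.900

Rank temp: 5, 1, 2, 4, 3
Rank sales: 5, 1, 2, 3, 4
d = rank(temp) − rank(sales): 0, 0, 0, 1, -1; Σd² = 2
ρ = 1 − 6Σd² / [n(n²−1)] = 1 − 6×2 / (5×24) = 1 − 12/120 ≈ 0.900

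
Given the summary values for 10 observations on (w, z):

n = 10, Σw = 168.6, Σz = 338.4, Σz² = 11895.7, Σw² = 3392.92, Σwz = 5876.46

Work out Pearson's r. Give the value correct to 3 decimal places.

r = (nΣwz − ΣwΣz) / √[(nΣw² − (Σw)²)(nΣz² − (Σz)²)]
Numerator: 10×5876.46 − 168.6×338.4 = 1710.36
Denominator: √[(33929.2 − 28425.96)(118957 − 114514.56)] = √[5503.24 × 4442.44] = 4944.4730
r = 1710.36 / 4944.4730 ≈ 0.346

0.346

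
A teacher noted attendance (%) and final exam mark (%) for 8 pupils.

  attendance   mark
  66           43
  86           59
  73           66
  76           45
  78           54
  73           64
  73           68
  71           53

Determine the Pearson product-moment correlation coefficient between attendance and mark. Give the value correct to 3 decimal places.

n = 8, Σx = 596, Σy = 452, Σx² = 44640, Σy² = 26156, Σxy = 33761
nΣxy − ΣxΣy = 270088 − 269392 = 696
nΣx² − (Σx)² = 357120 − 355216 = 1904; nΣy² − (Σy)² = 209248 − 204304 = 4944
r = 696 / √(1904 × 4944) = 696 / 3068.1226 ≈ 0.227

0.227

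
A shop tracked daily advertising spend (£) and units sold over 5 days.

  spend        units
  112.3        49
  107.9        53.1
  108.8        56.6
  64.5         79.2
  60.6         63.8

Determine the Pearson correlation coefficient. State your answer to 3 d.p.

-0.843

n = 5, Σx = 454.1, Σy = 301.7, Σx² = 43923.75, Σy² = 18767.25, Σxy = 26364.95
nΣxy − ΣxΣy = 131824.75 − 137001.97 = -5177.22
nΣx² − (Σx)² = 219618.75 − 206206.81 = 13411.94; nΣy² − (Σy)² = 93836.25 − 91022.89 = 2813.36
r = -5177.22 / √(13411.94 × 2813.36) = -5177.22 / 6142.6880 ≈ -0.843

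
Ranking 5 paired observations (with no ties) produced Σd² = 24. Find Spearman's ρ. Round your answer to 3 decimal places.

-0.200

ρ = 1 − 6Σd² / [n(n²−1)] = 1 − 6×24 / (5×24)
  = 1 − 144/120 = 1 − 1.2000 ≈ -0.200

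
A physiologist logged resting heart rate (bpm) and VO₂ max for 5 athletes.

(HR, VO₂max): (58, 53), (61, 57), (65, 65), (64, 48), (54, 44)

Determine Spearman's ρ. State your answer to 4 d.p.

0.7000

Rank HR: 2, 3, 5, 4, 1
Rank VO₂max: 3, 4, 5, 2, 1
d = rank(HR) − rank(VO₂max): -1, -1, 0, 2, 0; Σd² = 6
ρ = 1 − 6Σd² / [n(n²−1)] = 1 − 6×6 / (5×24) = 1 − 36/120 ≈ 0.7000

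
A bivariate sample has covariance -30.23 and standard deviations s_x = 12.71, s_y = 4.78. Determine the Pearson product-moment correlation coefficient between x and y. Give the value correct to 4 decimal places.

-0.4976

r = Cov(x,y) / (s_x · s_y) = -30.23 / (12.71 × 4.78)
  = -30.23 / 60.7538 ≈ -0.4976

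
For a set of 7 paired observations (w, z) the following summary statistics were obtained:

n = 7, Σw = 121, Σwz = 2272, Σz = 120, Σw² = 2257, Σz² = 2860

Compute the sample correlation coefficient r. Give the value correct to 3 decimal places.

r = (nΣwz − ΣwΣz) / √[(nΣw² − (Σw)²)(nΣz² − (Σz)²)]
Numerator: 7×2272 − 121×120 = 1384
Denominator: √[(15799 − 14641)(20020 − 14400)] = √[1158 × 5620] = 2551.0704
r = 1384 / 2551.0704 ≈ 0.543

0.543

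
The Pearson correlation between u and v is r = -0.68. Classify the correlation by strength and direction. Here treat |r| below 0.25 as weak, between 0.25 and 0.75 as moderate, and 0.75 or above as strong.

r = -0.68 < 0 so the relationship is negative.
|r| = 0.68, which falls in the moderate range.

moderate negative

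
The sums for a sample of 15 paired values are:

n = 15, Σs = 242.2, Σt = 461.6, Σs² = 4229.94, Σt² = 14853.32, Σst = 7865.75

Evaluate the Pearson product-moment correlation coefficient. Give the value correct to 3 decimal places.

0.907

r = (nΣst − ΣsΣt) / √[(nΣs² − (Σs)²)(nΣt² − (Σt)²)]
Numerator: 15×7865.75 − 242.2×461.6 = 6186.73
Denominator: √[(63449.1 − 58660.84)(222799.8 − 213074.56)] = √[4788.26 × 9725.24] = 6824.0001
r = 6186.73 / 6824.0001 ≈ 0.907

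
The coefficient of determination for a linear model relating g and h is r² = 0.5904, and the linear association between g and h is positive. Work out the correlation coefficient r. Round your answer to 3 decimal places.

0.768

|r| = √0.5904 = 0.768
The association is positive, so r = 0.768.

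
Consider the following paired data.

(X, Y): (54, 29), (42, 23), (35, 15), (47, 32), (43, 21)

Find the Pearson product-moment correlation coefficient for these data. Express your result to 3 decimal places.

n = 5, ΣX = 221, ΣY = 120, ΣX² = 9963, ΣY² = 3060, ΣXY = 5464
nΣXY − ΣXΣY = 27320 − 26520 = 800
nΣX² − (ΣX)² = 49815 − 48841 = 974; nΣY² − (ΣY)² = 15300 − 14400 = 900
r = 800 / √(974 × 900) = 800 / 936.2692 ≈ 0.854

0.854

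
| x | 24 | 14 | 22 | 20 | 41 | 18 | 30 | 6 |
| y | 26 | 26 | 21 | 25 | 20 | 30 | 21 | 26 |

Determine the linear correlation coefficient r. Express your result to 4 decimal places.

-0.6761

n = 8, Σx = 175, Σy = 195, Σx² = 4597, Σy² = 4835, Σxy = 4096
nΣxy − ΣxΣy = 32768 − 34125 = -1357
nΣx² − (Σx)² = 36776 − 30625 = 6151; nΣy² − (Σy)² = 38680 − 38025 = 655
r = -1357 / √(6151 × 655) = -1357 / 2007.2132 ≈ -0.6761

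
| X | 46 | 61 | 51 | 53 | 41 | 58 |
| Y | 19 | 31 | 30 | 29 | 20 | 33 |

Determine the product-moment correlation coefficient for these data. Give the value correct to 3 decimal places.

n = 6, ΣX = 310, ΣY = 162, ΣX² = 16292, ΣY² = 4552, ΣXY = 8566
nΣXY − ΣXΣY = 51396 − 50220 = 1176
nΣX² − (ΣX)² = 97752 − 96100 = 1652; nΣY² − (ΣY)² = 27312 − 26244 = 1068
r = 1176 / √(1652 × 1068) = 1176 / 1328.2831 ≈ 0.885

0.885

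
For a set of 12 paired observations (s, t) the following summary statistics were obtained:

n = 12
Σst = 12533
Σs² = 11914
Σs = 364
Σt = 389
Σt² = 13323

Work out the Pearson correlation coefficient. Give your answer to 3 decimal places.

r = (nΣst − ΣsΣt) / √[(nΣs² − (Σs)²)(nΣt² − (Σt)²)]
Numerator: 12×12533 − 364×389 = 8800
Denominator: √[(142968 − 132496)(159876 − 151321)] = √[10472 × 8555] = 9465.0917
r = 8800 / 9465.0917 ≈ 0.930

0.930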